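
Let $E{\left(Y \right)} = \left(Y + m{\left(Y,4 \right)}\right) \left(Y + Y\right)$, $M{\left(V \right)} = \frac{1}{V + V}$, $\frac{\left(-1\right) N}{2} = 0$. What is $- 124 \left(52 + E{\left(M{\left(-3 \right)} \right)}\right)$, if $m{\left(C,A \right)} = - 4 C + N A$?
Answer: $- \frac{19282}{3} \approx -6427.3$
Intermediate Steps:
$N = 0$ ($N = \left(-2\right) 0 = 0$)
$m{\left(C,A \right)} = - 4 C$ ($m{\left(C,A \right)} = - 4 C + 0 A = - 4 C + 0 = - 4 C$)
$M{\left(V \right)} = \frac{1}{2 V}$
$E{\left(Y \right)} = - 6 Y^{2}$ ($E{\left(Y \right)} = \left(Y - 4 Y\right) \left(Y + Y\right) = - 3 Y 2 Y = - 6 Y^{2}$)
$- 124 \left(52 + E{\left(M{\left(-3 \right)} \right)}\right) = - 124 \left(52 - 6 \left(\frac{1}{2 \left(-3\right)}\right)^{2}\right) = - 124 \left(52 - 6 \left(\frac{1}{2} \left(- \frac{1}{3}\right)\right)^{2}\right) = - 124 \left(52 - 6 \left(- \frac{1}{6}\right)^{2}\right) = - 124 \left(52 - \frac{1}{6}\right) = \left(-124\right) \frac{311}{6} = - \frac{19282}{3}$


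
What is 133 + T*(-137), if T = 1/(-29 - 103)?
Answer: 17693/132 ≈ 134.04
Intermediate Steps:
T = -1/132 (T = 1/(-132) = -1/132 ≈ -0.0075758)
133 + T*(-137) = 133 - 1/132*(-137) = 133 + 137/132 = 17693/132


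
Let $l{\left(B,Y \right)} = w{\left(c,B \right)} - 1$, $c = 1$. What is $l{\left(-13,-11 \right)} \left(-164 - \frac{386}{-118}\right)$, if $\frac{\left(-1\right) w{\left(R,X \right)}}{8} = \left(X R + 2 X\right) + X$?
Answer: $- \frac{3935445}{59} \approx -66703.0$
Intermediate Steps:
$w{\left(R,X \right)} = - 24 X - 8 R X$ ($w{\left(R,X \right)} = - 8 \left(\left(X R + 2 X\right) + X\right) = - 8 \left(\left(R X + 2 X\right) + X\right) = - 8 \left(\left(2 X + R X\right) + X\right) = - 8 \left(3 X + R X\right) = - 24 X - 8 R X$)
$l{\left(B,Y \right)} = -1 - 32 B$ ($l{\left(B,Y \right)} = - 8 B \left(3 + 1\right) - 1 = \left(-8\right) B 4 - 1 = - 32 B - 1 = -1 - 32 B$)
$l{\left(-13,-11 \right)} \left(-164 - \frac{386}{-118}\right) = \left(-1 - -416\right) \left(-164 - \frac{386}{-118}\right) = \left(-1 + 416\right) \left(-164 - - \frac{193}{59}\right) = 415 \left(-164 + \frac{193}{59}\right) = 415 \left(- \frac{9483}{59}\right) = - \frac{3935445}{59}$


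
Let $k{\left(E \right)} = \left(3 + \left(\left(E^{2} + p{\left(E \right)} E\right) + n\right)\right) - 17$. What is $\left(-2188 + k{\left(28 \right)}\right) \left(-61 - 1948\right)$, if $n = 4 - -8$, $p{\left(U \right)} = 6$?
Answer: $2487142$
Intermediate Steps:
$n = 12$ ($n = 4 + 8 = 12$)
$k{\left(E \right)} = -2 + E^{2} + 6 E$ ($k{\left(E \right)} = \left(3 + \left(\left(E^{2} + 6 E\right) + 12\right)\right) - 17 = \left(3 + \left(12 + E^{2} + 6 E\right)\right) - 17 = \left(15 + E^{2} + 6 E\right) - 17 = -2 + E^{2} + 6 E$)
$\left(-2188 + k{\left(28 \right)}\right) \left(-61 - 1948\right) = \left(-2188 + \left(-2 + 28^{2} + 6 \cdot 28\right)\right) \left(-61 - 1948\right) = \left(-2188 + \left(-2 + 784 + 168\right)\right) \left(-2009\right) = \left(-2188 + 950\right) \left(-2009\right) = \left(-1238\right) \left(-2009\right) = 2487142$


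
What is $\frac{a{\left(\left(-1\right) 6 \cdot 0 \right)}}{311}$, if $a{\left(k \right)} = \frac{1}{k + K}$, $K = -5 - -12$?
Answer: $\frac{1}{2177} \approx 0.00045935$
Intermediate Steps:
$K = 7$ ($K = -5 + 12 = 7$)
$a{\left(k \right)} = \frac{1}{7 + k}$ ($a{\left(k \right)} = \frac{1}{k + 7} = \frac{1}{7 + k}$)
$\frac{a{\left(\left(-1\right) 6 \cdot 0 \right)}}{311} = \frac{1}{\left(7 + \left(-1\right) 6 \cdot 0\right) 311} = \frac{1}{7 - 0} \cdot \frac{1}{311} = \frac{1}{7 + 0} \cdot \frac{1}{311} = \frac{1}{7} \cdot \frac{1}{311} = \frac{1}{2177}$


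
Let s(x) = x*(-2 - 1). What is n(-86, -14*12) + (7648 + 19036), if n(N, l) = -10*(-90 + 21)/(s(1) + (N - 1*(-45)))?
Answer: 586703/22 ≈ 26668.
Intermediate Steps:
s(x) = -3*x (s(x) = x*(-3) = -3*x)
n(N, l) = -10/(-14/23 - N/69) (n(N, l) = -10*(-90 + 21)/(-3*1 + (N - 1*(-45))) = -10*(-69/(-3 + (N + 45))) = -10*(-69/(-3 + (45 + N))) = -10*(-69/(42 + N)) = -10/(-14/23 - N/69))
n(-86, -14*12) + (7648 + 19036) = 690/(42 - 86) + (7648 + 19036) = 690/(-44) + 26684 = 690*(-1/44) + 26684 = -345/22 + 26684 = 586703/22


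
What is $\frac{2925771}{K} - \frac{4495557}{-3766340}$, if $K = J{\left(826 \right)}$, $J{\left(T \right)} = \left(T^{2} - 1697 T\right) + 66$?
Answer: $- \frac{194635863837}{67735741730} \approx -2.8735$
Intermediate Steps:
$J{\left(T \right)} = 66 + T^{2} - 1697 T$
$K = -719380$ ($K = 66 + 826^{2} - 1401722 = 66 + 682276 - 1401722 = -719380$)
$\frac{2925771}{K} - \frac{4495557}{-3766340} = \frac{2925771}{-719380} - \frac{4495557}{-3766340} = 2925771 \left(- \frac{1}{719380}\right) - - \frac{4495557}{3766340} = - \frac{2925771}{719380} + \frac{4495557}{3766340} = - \frac{194635863837}{67735741730}$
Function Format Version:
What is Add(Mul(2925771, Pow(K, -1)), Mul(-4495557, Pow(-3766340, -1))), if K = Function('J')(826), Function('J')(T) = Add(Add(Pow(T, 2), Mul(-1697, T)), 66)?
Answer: Rational(-194635863837, 67735741730) ≈ -2.8735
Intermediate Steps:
Function('J')(T) = Add(66, Pow(T, 2), Mul(-1697, T))
K = -719380 (K = Add(66, Pow(826, 2), Mul(-1697, 826)) = Add(66, 682276, -1401722) = -719380)
Add(Mul(2925771, Pow(K, -1)), Mul(-4495557, Pow(-3766340, -1))) = Add(Mul(2925771, Pow(-719380, -1)), Mul(-4495557, Pow(-3766340, -1))) = Add(Mul(2925771, Rational(-1, 719380)), Mul(-4495557, Rational(-1, 3766340))) = Add(Rational(-2925771, 719380), Rational(4495557, 3766340)) = Rational(-194635863837, 67735741730)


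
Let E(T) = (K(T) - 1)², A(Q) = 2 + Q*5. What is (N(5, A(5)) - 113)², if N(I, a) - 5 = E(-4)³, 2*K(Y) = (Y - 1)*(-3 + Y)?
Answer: 1667871661747557249/4096 ≈ 4.0720e+14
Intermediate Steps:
K(Y) = (-1 + Y)*(-3 + Y)/2 (K(Y) = ((Y - 1)*(-3 + Y))/2 = ((-1 + Y)*(-3 + Y))/2 = (-1 + Y)*(-3 + Y)/2)
A(Q) = 2 + 5*Q
E(T) = (½ + T²/2 - 2*T)² (E(T) = ((3/2 + T²/2 - 2*T) - 1)² = (½ + T²/2 - 2*T)²)
N(I, a) = 1291468289/64 (N(I, a) = 5 + ((1 + (-4)² - 4*(-4))²/4)³ = 5 + ((1 + 16 + 16)²/4)³ = 5 + ((¼)*33²)³ = 5 + ((¼)*1089)³ = 5 + (1089/4)³ = 5 + 1291467969/64 = 1291468289/64)
(N(5, A(5)) - 113)² = (1291468289/64 - 113)² = (1291461057/64)² = 1667871661747557249/4096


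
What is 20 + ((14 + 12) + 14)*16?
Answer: 660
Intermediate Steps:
20 + ((14 + 12) + 14)*16 = 20 + (26 + 14)*16 = 20 + 40*16 = 20 + 640 = 660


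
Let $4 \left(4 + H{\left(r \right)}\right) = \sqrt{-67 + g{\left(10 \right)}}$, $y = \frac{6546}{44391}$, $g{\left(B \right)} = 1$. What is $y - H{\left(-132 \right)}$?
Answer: $\frac{61370}{14797} - \frac{i \sqrt{66}}{4} \approx 4.1475 - 2.031 i$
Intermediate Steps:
$y = \frac{2182}{14797}$ ($y = 6546 \cdot \frac{1}{44391} = \frac{2182}{14797} \approx 0.14746$)
$H{\left(r \right)} = -4 + \frac{i \sqrt{66}}{4}$ ($H{\left(r \right)} = -4 + \frac{\sqrt{-67 + 1}}{4} = -4 + \frac{\sqrt{-66}}{4} = -4 + \frac{i \sqrt{66}}{4}$)
$y - H{\left(-132 \right)} = \frac{2182}{14797} - \left(-4 + \frac{i \sqrt{66}}{4}\right) = \frac{2182}{14797} + \left(4 - \frac{i \sqrt{66}}{4}\right) = \frac{61370}{14797} - \frac{i \sqrt{66}}{4}$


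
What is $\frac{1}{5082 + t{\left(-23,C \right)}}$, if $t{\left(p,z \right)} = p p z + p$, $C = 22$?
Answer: $\frac{1}{16697} \approx 5.9891 \cdot 10^{-5}$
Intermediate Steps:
$t{\left(p,z \right)} = p + z p^{2}$ ($t{\left(p,z \right)} = p^{2} z + p = z p^{2} + p = p + z p^{2}$)
$\frac{1}{5082 + t{\left(-23,C \right)}} = \frac{1}{5082 - 23 \left(1 - 506\right)} = \frac{1}{5082 - -11615} = \frac{1}{5082 + 11615} = \frac{1}{16697}$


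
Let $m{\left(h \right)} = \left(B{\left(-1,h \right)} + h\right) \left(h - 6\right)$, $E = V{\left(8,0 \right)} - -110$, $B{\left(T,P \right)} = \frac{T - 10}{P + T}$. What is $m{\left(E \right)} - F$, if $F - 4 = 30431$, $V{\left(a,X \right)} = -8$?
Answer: $- \frac{2085999}{101} \approx -20653.0$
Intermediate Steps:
$F = 30435$ ($F = 4 + 30431 = 30435$)
$B{\left(T,P \right)} = \frac{-10 + T}{P + T}$
$E = 102$ ($E = -8 - -110 = -8 + 110 = 102$)
$m{\left(h \right)} = \left(-6 + h\right) \left(h - \frac{11}{-1 + h}\right)$ ($m{\left(h \right)} = \left(\frac{-10 - 1}{h - 1} + h\right) \left(h - 6\right) = \left(\frac{1}{-1 + h} \left(-11\right) + h\right) \left(-6 + h\right) = \left(- \frac{11}{-1 + h} + h\right) \left(-6 + h\right) = \left(h - \frac{11}{-1 + h}\right) \left(-6 + h\right) = \left(-6 + h\right) \left(h - \frac{11}{-1 + h}\right)$)
$m{\left(E \right)} - F = \frac{66 - 1122 + 102 \left(-1 + 102\right) \left(-6 + 102\right)}{-1 + 102} - 30435 = \frac{66 - 1122 + 102 \cdot 101 \cdot 96}{101} - 30435 = \frac{66 - 1122 + 988992}{101} - 30435 = \frac{1}{101} \cdot 987936 - 30435 = \frac{987936}{101} - 30435 = - \frac{2085999}{101}$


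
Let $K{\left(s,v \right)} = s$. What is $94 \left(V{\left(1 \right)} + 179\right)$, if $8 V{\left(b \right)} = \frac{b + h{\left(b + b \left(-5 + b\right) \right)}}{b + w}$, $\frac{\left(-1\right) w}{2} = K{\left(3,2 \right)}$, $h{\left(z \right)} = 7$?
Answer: $\frac{84036}{5} \approx 16807.0$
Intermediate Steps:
$w = -6$ ($w = \left(-2\right) 3 = -6$)
$V{\left(b \right)} = \frac{7 + b}{8 \left(-6 + b\right)}$ ($V{\left(b \right)} = \frac{\left(b + 7\right) \frac{1}{b - 6}}{8} = \frac{\left(7 + b\right) \frac{1}{-6 + b}}{8} = \frac{\frac{1}{-6 + b} \left(7 + b\right)}{8} = \frac{7 + b}{8 \left(-6 + b\right)}$)
$94 \left(V{\left(1 \right)} + 179\right) = 94 \left(\frac{7 + 1}{8 \left(-6 + 1\right)} + 179\right) = 94 \left(\frac{1}{8} \frac{1}{-5} \cdot 8 + 179\right) = 94 \left(\frac{1}{8} \left(- \frac{1}{5}\right) 8 + 179\right) = 94 \left(- \frac{1}{5} + 179\right) = 94 \cdot \frac{894}{5} = \frac{84036}{5}$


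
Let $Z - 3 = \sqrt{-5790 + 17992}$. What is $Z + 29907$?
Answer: $29910 + \sqrt{12202} \approx 30020.0$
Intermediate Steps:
$Z = 3 + \sqrt{12202}$ ($Z = 3 + \sqrt{-5790 + 17992} = 3 + \sqrt{12202} \approx 113.46$)
$Z + 29907 = \left(3 + \sqrt{12202}\right) + 29907 = 29910 + \sqrt{12202}$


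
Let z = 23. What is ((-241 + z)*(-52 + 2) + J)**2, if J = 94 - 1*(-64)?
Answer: 122279364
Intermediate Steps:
J = 158 (J = 94 + 64 = 158)
((-241 + z)*(-52 + 2) + J)**2 = ((-241 + 23)*(-52 + 2) + 158)**2 = (-218*(-50) + 158)**2 = (10900 + 158)**2 = 11058**2 = 122279364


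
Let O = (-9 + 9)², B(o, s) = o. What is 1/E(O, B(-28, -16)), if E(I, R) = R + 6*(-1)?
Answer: -1/34 ≈ -0.029412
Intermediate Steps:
O = 0 (O = 0² = 0)
E(I, R) = -6 + R (E(I, R) = R - 6 = -6 + R)
1/E(O, B(-28, -16)) = 1/(-6 - 28) = 1/(-34) = -1/34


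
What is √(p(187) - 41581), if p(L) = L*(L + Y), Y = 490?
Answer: √85018 ≈ 291.58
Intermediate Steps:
p(L) = L*(490 + L) (p(L) = L*(L + 490) = L*(490 + L))
√(p(187) - 41581) = √(187*(490 + 187) - 41581) = √(187*677 - 41581) = √(126599 - 41581) = √85018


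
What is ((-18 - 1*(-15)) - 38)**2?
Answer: 1681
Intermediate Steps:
((-18 - 1*(-15)) - 38)**2 = ((-18 + 15) - 38)**2 = (-3 - 38)**2 = (-41)**2 = 1681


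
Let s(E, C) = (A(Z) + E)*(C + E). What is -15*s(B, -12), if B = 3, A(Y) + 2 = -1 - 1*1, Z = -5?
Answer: -135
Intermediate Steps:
A(Y) = -4 (A(Y) = -2 + (-1 - 1*1) = -2 + (-1 - 1) = -2 - 2 = -4)
s(E, C) = (-4 + E)*(C + E)
-15*s(B, -12) = -15*(3² - 4*(-12) - 4*3 - 12*3) = -15*(9 + 48 - 12 - 36) = -15*9 = -135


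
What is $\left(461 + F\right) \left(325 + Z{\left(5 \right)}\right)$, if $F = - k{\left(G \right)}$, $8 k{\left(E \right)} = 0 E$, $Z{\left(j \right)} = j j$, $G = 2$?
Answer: $161350$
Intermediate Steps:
$Z{\left(j \right)} = j^{2}$
$k{\left(E \right)} = 0$ ($k{\left(E \right)} = \frac{0 E}{8} = \frac{1}{8} \cdot 0 = 0$)
$F = 0$ ($F = \left(-1\right) 0 = 0$)
$\left(461 + F\right) \left(325 + Z{\left(5 \right)}\right) = \left(461 + 0\right) \left(325 + 5^{2}\right) = 461 \left(325 + 25\right) = 461 \cdot 350 = 161350$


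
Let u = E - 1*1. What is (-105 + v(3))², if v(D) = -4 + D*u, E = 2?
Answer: 11236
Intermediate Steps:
u = 1 (u = 2 - 1*1 = 2 - 1 = 1)
v(D) = -4 + D (v(D) = -4 + D*1 = -4 + D)
(-105 + v(3))² = (-105 + (-4 + 3))² = (-105 - 1)² = (-106)² = 11236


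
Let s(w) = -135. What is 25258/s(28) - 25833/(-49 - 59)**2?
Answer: -3680207/19440 ≈ -189.31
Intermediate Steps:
25258/s(28) - 25833/(-49 - 59)**2 = 25258/(-135) - 25833/(-49 - 59)**2 = 25258*(-1/135) - 25833/((-108)**2) = -25258/135 - 25833/11664 = -25258/135 - 25833*1/11664 = -25258/135 - 8611/3888 = -3680207/19440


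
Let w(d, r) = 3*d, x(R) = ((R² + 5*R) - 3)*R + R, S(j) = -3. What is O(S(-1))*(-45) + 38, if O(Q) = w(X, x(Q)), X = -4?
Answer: 578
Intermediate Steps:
x(R) = R + R*(-3 + R² + 5*R) (x(R) = (-3 + R² + 5*R)*R + R = R*(-3 + R² + 5*R) + R = R + R*(-3 + R² + 5*R))
O(Q) = -12 (O(Q) = 3*(-4) = -12)
O(S(-1))*(-45) + 38 = -12*(-45) + 38 = 540 + 38 = 578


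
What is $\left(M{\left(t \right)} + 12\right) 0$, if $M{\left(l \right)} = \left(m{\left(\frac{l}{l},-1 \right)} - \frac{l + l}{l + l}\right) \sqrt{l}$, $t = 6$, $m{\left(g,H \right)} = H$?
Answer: $0$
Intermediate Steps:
$M{\left(l \right)} = - 2 \sqrt{l}$ ($M{\left(l \right)} = \left(-1 - \frac{l + l}{l + l}\right) \sqrt{l} = \left(-1 - \frac{2 l}{2 l}\right) \sqrt{l} = \left(-1 - 2 l \frac{1}{2 l}\right) \sqrt{l} = \left(-1 - 1\right) \sqrt{l} = - 2 \sqrt{l}$)
$\left(M{\left(t \right)} + 12\right) 0 = \left(- 2 \sqrt{6} + 12\right) 0 = \left(12 - 2 \sqrt{6}\right) 0 = 0$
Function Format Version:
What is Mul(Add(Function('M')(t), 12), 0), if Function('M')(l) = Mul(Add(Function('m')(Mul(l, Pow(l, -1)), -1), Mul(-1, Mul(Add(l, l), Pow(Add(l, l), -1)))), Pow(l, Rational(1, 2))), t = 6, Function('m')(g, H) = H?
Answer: 0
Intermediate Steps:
Function('M')(l) = Mul(-2, Pow(l, Rational(1, 2))) (Function('M')(l) = Mul(Add(-1, Mul(-1, Mul(Add(l, l), Pow(Add(l, l), -1)))), Pow(l, Rational(1, 2))) = Mul(Add(-1, Mul(-1, Mul(Mul(2, l), Pow(Mul(2, l), -1)))), Pow(l, Rational(1, 2))) = Mul(Add(-1, Mul(-1, Mul(Mul(2, l), Mul(Rational(1, 2), Pow(l, -1))))), Pow(l, Rational(1, 2))) = Mul(Add(-1, Mul(-1, 1)), Pow(l, Rational(1, 2))) = Mul(Add(-1, -1), Pow(l, Rational(1, 2))) = Mul(-2, Pow(l, Rational(1, 2))))
Mul(Add(Function('M')(t), 12), 0) = Mul(Add(Mul(-2, Pow(6, Rational(1, 2))), 12), 0) = Mul(Add(12, Mul(-2, Pow(6, Rational(1, 2)))), 0) = 0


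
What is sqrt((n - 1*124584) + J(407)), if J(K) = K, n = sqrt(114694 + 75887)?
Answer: sqrt(-124177 + sqrt(190581)) ≈ 351.77*I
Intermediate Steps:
n = sqrt(190581) ≈ 436.56
sqrt((n - 1*124584) + J(407)) = sqrt((sqrt(190581) - 1*124584) + 407) = sqrt((sqrt(190581) - 124584) + 407) = sqrt((-124584 + sqrt(190581)) + 407) = sqrt(-124177 + sqrt(190581))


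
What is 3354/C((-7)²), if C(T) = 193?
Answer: 3354/193 ≈ 17.378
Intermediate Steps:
3354/C((-7)²) = 3354/193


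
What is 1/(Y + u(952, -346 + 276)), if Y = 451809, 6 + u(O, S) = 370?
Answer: 1/452173 ≈ 2.2115e-6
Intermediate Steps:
u(O, S) = 364 (u(O, S) = -6 + 370 = 364)
1/(Y + u(952, -346 + 276)) = 1/(451809 + 364) = 1/452173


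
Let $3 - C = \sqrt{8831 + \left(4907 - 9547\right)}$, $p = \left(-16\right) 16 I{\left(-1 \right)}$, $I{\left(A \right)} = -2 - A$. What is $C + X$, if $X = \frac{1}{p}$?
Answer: $\frac{769}{256} - \sqrt{4191} \approx -61.734$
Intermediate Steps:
$p = 256$ ($p = \left(-16\right) 16 \left(-2 - -1\right) = - 256 \left(-2 + 1\right) = \left(-256\right) \left(-1\right) = 256$)
$X = \frac{1}{256} \approx 0.0039063$
$C = 3 - \sqrt{4191}$ ($C = 3 - \sqrt{8831 + \left(4907 - 9547\right)} = 3 - \sqrt{8831 - 4640} = 3 - \sqrt{4191} \approx -61.738$)
$C + X = \left(3 - \sqrt{4191}\right) + \frac{1}{256} = \frac{769}{256} - \sqrt{4191}$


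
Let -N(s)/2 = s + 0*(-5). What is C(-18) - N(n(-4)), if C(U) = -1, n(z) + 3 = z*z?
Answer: 25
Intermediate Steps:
n(z) = -3 + z**2 (n(z) = -3 + z*z = -3 + z**2)
N(s) = -2*s (N(s) = -2*(s + 0*(-5)) = -2*(s + 0) = -2*s)
C(-18) - N(n(-4)) = -1 - (-2)*(-3 + (-4)**2) = -1 - (-2)*(-3 + 16) = -1 - (-2)*13 = -1 - 1*(-26) = -1 + 26 = 25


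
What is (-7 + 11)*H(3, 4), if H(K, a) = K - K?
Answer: 0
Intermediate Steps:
H(K, a) = 0
(-7 + 11)*H(3, 4) = (-7 + 11)*0 = 4*0 = 0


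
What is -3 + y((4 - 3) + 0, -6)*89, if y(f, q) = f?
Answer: 86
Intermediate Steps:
-3 + y((4 - 3) + 0, -6)*89 = -3 + ((4 - 3) + 0)*89 = -3 + (1 + 0)*89 = -3 + 1*89 = -3 + 89 = 86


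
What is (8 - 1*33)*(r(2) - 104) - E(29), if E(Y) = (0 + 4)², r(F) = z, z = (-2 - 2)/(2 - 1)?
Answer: 2684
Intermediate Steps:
z = -4 (z = -4/1 = -4*1 = -4)
r(F) = -4
E(Y) = 16 (E(Y) = 4² = 16)
(8 - 1*33)*(r(2) - 104) - E(29) = (8 - 1*33)*(-4 - 104) - 1*16 = (8 - 33)*(-108) - 16 = -25*(-108) - 16 = 2700 - 16 = 2684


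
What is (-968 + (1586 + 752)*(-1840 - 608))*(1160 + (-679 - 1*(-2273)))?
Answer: -15764975568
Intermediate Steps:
(-968 + (1586 + 752)*(-1840 - 608))*(1160 + (-679 - 1*(-2273))) = (-968 + 2338*(-2448))*(1160 + (-679 + 2273)) = (-968 - 5723424)*(1160 + 1594) = -5724392*2754 = -15764975568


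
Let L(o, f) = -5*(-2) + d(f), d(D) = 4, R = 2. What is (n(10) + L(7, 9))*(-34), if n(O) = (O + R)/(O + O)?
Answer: -2482/5 ≈ -496.40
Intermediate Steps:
L(o, f) = 14 (L(o, f) = -5*(-2) + 4 = 10 + 4 = 14)
n(O) = (2 + O)/(2*O) (n(O) = (O + 2)/(O + O) = (2 + O)/((2*O)) = (2 + O)*(1/(2*O)) = (2 + O)/(2*O))
(n(10) + L(7, 9))*(-34) = ((½)*(2 + 10)/10 + 14)*(-34) = ((½)*(⅒)*12 + 14)*(-34) = (⅗ + 14)*(-34) = (73/5)*(-34) = -2482/5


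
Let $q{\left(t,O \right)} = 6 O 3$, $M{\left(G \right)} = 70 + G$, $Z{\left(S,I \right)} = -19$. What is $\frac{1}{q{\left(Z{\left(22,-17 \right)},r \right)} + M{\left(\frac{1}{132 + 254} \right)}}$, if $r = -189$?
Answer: $- \frac{386}{1286151} \approx -0.00030012$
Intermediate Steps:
$q{\left(t,O \right)} = 18 O$
$\frac{1}{q{\left(Z{\left(22,-17 \right)},r \right)} + M{\left(\frac{1}{132 + 254} \right)}} = \frac{1}{18 \left(-189\right) + \left(70 + \frac{1}{132 + 254}\right)} = \frac{1}{-3402 + \left(70 + \frac{1}{386}\right)} = \frac{1}{-3402 + \frac{27021}{386}} = \frac{1}{- \frac{1286151}{386}} = - \frac{386}{1286151}$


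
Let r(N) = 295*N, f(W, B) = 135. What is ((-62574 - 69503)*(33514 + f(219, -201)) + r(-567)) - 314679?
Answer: -4444740917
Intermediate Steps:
((-62574 - 69503)*(33514 + f(219, -201)) + r(-567)) - 314679 = ((-62574 - 69503)*(33514 + 135) + 295*(-567)) - 314679 = (-132077*33649 - 167265) - 314679 = (-4444258973 - 167265) - 314679 = -4444426238 - 314679 = -4444740917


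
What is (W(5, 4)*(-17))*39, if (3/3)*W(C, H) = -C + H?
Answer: 663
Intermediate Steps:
W(C, H) = H - C (W(C, H) = -C + H = H - C)
(W(5, 4)*(-17))*39 = ((4 - 1*5)*(-17))*39 = ((4 - 5)*(-17))*39 = -1*(-17)*39 = 17*39 = 663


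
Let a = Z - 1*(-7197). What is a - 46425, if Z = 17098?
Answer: -22130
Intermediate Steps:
a = 24295 (a = 17098 - 1*(-7197) = 17098 + 7197 = 24295)
a - 46425 = 24295 - 46425 = -22130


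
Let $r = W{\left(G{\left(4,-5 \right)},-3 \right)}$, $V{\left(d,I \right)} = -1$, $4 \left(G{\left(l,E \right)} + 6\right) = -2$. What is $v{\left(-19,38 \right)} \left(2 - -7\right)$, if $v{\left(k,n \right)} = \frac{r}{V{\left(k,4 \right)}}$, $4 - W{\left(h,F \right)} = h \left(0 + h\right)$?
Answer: $\frac{1377}{4} \approx 344.25$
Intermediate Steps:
$G{\left(l,E \right)} = - \frac{13}{2}$ ($G{\left(l,E \right)} = -6 + \frac{1}{4} \left(-2\right) = -6 - \frac{1}{2} = - \frac{13}{2}$)
$W{\left(h,F \right)} = 4 - h^{2}$ ($W{\left(h,F \right)} = 4 - h \left(0 + h\right) = 4 - h h = 4 - h^{2}$)
$r = - \frac{153}{4}$ ($r = 4 - \left(- \frac{13}{2}\right)^{2} = 4 - \frac{169}{4} = - \frac{153}{4} \approx -38.25$)
$v{\left(k,n \right)} = \frac{153}{4}$ ($v{\left(k,n \right)} = - \frac{153}{4 \left(-1\right)} = \left(- \frac{153}{4}\right) \left(-1\right) = \frac{153}{4}$)
$v{\left(-19,38 \right)} \left(2 - -7\right) = \frac{153 \left(2 - -7\right)}{4} = \frac{153 \left(2 + 7\right)}{4} = \frac{153}{4} \cdot 9 = \frac{1377}{4}$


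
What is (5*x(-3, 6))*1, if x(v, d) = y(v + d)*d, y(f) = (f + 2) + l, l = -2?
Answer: 90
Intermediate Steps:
y(f) = f (y(f) = (f + 2) - 2 = (2 + f) - 2 = f)
x(v, d) = d*(d + v) (x(v, d) = (v + d)*d = (d + v)*d = d*(d + v))
(5*x(-3, 6))*1 = (5*(6*(6 - 3)))*1 = (5*(6*3))*1 = (5*18)*1 = 90*1 = 90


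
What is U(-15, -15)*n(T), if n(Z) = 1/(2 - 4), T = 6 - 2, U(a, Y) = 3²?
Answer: -9/2 ≈ -4.5000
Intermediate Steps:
U(a, Y) = 9
T = 4
n(Z) = -½ (n(Z) = 1/(-2) = -½)
U(-15, -15)*n(T) = 9*(-½) = -9/2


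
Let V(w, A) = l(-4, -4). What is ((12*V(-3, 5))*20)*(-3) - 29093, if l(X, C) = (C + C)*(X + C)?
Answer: -75173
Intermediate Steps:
l(X, C) = 2*C*(C + X) (l(X, C) = (2*C)*(C + X) = 2*C*(C + X))
V(w, A) = 64 (V(w, A) = 2*(-4)*(-4 - 4) = 2*(-4)*(-8) = 64)
((12*V(-3, 5))*20)*(-3) - 29093 = ((12*64)*20)*(-3) - 29093 = (768*20)*(-3) - 29093 = 15360*(-3) - 29093 = -46080 - 29093 = -75173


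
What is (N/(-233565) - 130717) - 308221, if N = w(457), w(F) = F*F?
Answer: -102520762819/233565 ≈ -4.3894e+5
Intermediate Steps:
w(F) = F**2
N = 208849 (N = 457**2 = 208849)
(N/(-233565) - 130717) - 308221 = (208849/(-233565) - 130717) - 308221 = (208849*(-1/233565) - 130717) - 308221 = (-208849/233565 - 130717) - 308221 = -30531124954/233565 - 308221 = -102520762819/233565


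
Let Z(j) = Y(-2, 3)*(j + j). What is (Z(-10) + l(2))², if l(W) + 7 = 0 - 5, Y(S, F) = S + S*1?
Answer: 4624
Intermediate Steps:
Y(S, F) = 2*S (Y(S, F) = S + S = 2*S)
Z(j) = -8*j (Z(j) = (2*(-2))*(j + j) = -8*j)
l(W) = -12 (l(W) = -7 + (0 - 5) = -7 - 5 = -12)
(Z(-10) + l(2))² = (-8*(-10) - 12)² = (80 - 12)² = 68² = 4624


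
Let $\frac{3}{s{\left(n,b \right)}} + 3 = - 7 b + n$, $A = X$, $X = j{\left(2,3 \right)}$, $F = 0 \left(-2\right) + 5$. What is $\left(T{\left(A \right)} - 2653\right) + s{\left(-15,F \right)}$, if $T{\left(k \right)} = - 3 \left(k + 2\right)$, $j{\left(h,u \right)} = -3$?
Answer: $- \frac{140453}{53} \approx -2650.1$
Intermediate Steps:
$F = 5$ ($F = 0 + 5 = 5$)
$X = -3$
$A = -3$
$T{\left(k \right)} = -6 - 3 k$ ($T{\left(k \right)} = - 3 \left(2 + k\right) = -6 - 3 k$)
$s{\left(n,b \right)} = \frac{3}{-3 + n - 7 b}$ ($s{\left(n,b \right)} = \frac{3}{-3 - \left(- n + 7 b\right)} = \frac{3}{-3 + n - 7 b}$)
$\left(T{\left(A \right)} - 2653\right) + s{\left(-15,F \right)} = \left(\left(-6 - -9\right) - 2653\right) - \frac{3}{3 - -15 + 7 \cdot 5} = \left(\left(-6 + 9\right) - 2653\right) - \frac{3}{3 + 15 + 35} = \left(3 - 2653\right) - \frac{3}{53} = -2650 - \frac{3}{53} = - \frac{140453}{53}$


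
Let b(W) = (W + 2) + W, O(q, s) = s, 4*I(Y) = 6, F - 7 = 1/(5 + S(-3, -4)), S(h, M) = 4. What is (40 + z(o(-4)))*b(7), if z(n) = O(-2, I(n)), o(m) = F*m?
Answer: 664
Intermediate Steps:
F = 64/9 (F = 7 + 1/(5 + 4) = 7 + 1/9 = 64/9 ≈ 7.1111)
o(m) = 64*m/9
I(Y) = 3/2 (I(Y) = (1/4)*6 = 3/2)
z(n) = 3/2
b(W) = 2 + 2*W (b(W) = (2 + W) + W = 2 + 2*W)
(40 + z(o(-4)))*b(7) = (40 + 3/2)*(2 + 2*7) = 83*(2 + 14)/2 = (83/2)*16 = 664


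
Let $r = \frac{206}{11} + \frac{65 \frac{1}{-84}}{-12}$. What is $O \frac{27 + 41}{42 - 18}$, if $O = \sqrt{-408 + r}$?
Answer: $\frac{17 i \sqrt{332296657}}{5544} \approx 55.897 i$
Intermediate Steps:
$r = \frac{208363}{11088}$ ($r = 206 \cdot \frac{1}{11} + 65 \left(- \frac{1}{84}\right) \left(- \frac{1}{12}\right) = \frac{206}{11} - - \frac{65}{1008} = \frac{206}{11} + \frac{65}{1008} = \frac{208363}{11088} \approx 18.792$)
$O = \frac{i \sqrt{332296657}}{924}$ ($O = \sqrt{-408 + \frac{208363}{11088}} = \sqrt{- \frac{4315541}{11088}} = \frac{i \sqrt{332296657}}{924} \approx 19.728 i$)
$O \frac{27 + 41}{42 - 18} = \frac{i \sqrt{332296657}}{924} \frac{27 + 41}{42 - 18} = \frac{i \sqrt{332296657}}{924} \cdot \frac{68}{24} = \frac{i \sqrt{332296657}}{924} \cdot 68 \cdot \frac{1}{24} = \frac{i \sqrt{332296657}}{924} \cdot \frac{17}{6} = \frac{17 i \sqrt{332296657}}{5544}$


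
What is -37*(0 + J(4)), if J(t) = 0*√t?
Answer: 0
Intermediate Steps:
J(t) = 0
-37*(0 + J(4)) = -37*(0 + 0) = -37*0 = 0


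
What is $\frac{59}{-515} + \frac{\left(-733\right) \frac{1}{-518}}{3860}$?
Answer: $- \frac{4703673}{41189288} \approx -0.1142$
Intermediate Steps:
$\frac{59}{-515} + \frac{\left(-733\right) \frac{1}{-518}}{3860} = 59 \left(- \frac{1}{515}\right) + \left(-733\right) \left(- \frac{1}{518}\right) \frac{1}{3860} = - \frac{59}{515} + \frac{733}{518} \cdot \frac{1}{3860} = - \frac{59}{515} + \frac{733}{1999480} = - \frac{4703673}{41189288}$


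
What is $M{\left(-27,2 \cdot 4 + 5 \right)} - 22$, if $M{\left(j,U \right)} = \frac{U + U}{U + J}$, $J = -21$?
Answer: $- \frac{101}{4} \approx -25.25$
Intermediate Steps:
$M{\left(j,U \right)} = \frac{2 U}{-21 + U}$ ($M{\left(j,U \right)} = \frac{U + U}{U - 21} = \frac{2 U}{-21 + U}$)
$M{\left(-27,2 \cdot 4 + 5 \right)} - 22 = \frac{2 \left(2 \cdot 4 + 5\right)}{-21 + \left(2 \cdot 4 + 5\right)} - 22 = \frac{2 \left(8 + 5\right)}{-21 + \left(8 + 5\right)} - 22 = 2 \cdot 13 \frac{1}{-21 + 13} - 22 = 2 \cdot 13 \frac{1}{-8} - 22 = 2 \cdot 13 \left(- \frac{1}{8}\right) - 22 = - \frac{13}{4} - 22 = - \frac{101}{4}$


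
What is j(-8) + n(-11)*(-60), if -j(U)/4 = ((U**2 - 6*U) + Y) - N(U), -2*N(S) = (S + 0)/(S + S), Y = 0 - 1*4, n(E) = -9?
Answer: 107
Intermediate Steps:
Y = -4 (Y = 0 - 4 = -4)
N(S) = -1/4 (N(S) = -(S + 0)/(2*(S + S)) = -S/(2*(2*S)) = -S*1/(2*S)/2 = -1/2*1/2 = -1/4)
j(U) = 15 - 4*U**2 + 24*U (j(U) = -4*(((U**2 - 6*U) - 4) - 1*(-1/4)) = -4*((-4 + U**2 - 6*U) + 1/4) = -4*(-15/4 + U**2 - 6*U) = 15 - 4*U**2 + 24*U)
j(-8) + n(-11)*(-60) = (15 - 4*(-8)**2 + 24*(-8)) - 9*(-60) = (15 - 4*64 - 192) + 540 = (15 - 256 - 192) + 540 = -433 + 540 = 107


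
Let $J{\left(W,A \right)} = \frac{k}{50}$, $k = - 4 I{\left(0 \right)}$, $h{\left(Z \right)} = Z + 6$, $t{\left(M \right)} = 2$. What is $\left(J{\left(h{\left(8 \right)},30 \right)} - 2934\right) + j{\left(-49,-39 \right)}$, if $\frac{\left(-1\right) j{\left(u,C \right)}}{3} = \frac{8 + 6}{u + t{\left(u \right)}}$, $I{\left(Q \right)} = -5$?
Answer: $- \frac{689186}{235} \approx -2932.7$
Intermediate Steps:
$h{\left(Z \right)} = 6 + Z$
$k = 20$ ($k = \left(-4\right) \left(-5\right) = 20$)
$j{\left(u,C \right)} = - \frac{42}{2 + u}$ ($j{\left(u,C \right)} = - 3 \frac{8 + 6}{u + 2} = - 3 \frac{14}{2 + u} = - \frac{42}{2 + u}$)
$J{\left(W,A \right)} = \frac{2}{5}$ ($J{\left(W,A \right)} = \frac{20}{50} = 20 \cdot \frac{1}{50} = \frac{2}{5}$)
$\left(J{\left(h{\left(8 \right)},30 \right)} - 2934\right) + j{\left(-49,-39 \right)} = \left(\frac{2}{5} - 2934\right) - \frac{42}{2 - 49} = - \frac{14668}{5} - \frac{42}{-47} = - \frac{14668}{5} - - \frac{42}{47} = - \frac{14668}{5} + \frac{42}{47} = - \frac{689186}{235}$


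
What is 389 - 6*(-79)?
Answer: 863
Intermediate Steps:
389 - 6*(-79) = 389 - 1*(-474) = 389 + 474 = 863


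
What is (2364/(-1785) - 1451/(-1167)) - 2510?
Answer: -1742912401/694365 ≈ -2510.1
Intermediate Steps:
(2364/(-1785) - 1451/(-1167)) - 2510 = (2364*(-1/1785) - 1451*(-1/1167)) - 2510 = (-788/595 + 1451/1167) - 2510 = -56251/694365 - 2510 = -1742912401/694365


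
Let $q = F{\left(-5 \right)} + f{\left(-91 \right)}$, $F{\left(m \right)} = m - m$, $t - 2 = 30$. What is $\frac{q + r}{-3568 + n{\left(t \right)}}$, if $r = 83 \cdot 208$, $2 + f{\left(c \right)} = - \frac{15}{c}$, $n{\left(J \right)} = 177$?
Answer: $- \frac{1570857}{308581} \approx -5.0906$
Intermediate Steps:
$t = 32$ ($t = 2 + 30 = 32$)
$f{\left(c \right)} = -2 - \frac{15}{c}$
$F{\left(m \right)} = 0$
$r = 17264$
$q = - \frac{167}{91}$ ($q = 0 - \left(2 + \frac{15}{-91}\right) = 0 - \frac{167}{91} = - \frac{167}{91} \approx -1.8352$)
$\frac{q + r}{-3568 + n{\left(t \right)}} = \frac{- \frac{167}{91} + 17264}{-3568 + 177} = \frac{1570857}{91 \left(-3391\right)} = \frac{1570857}{91} \left(- \frac{1}{3391}\right) = - \frac{1570857}{308581}$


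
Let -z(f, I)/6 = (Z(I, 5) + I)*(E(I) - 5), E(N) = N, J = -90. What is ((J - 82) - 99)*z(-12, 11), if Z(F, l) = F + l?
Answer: 263412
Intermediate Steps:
z(f, I) = -6*(-5 + I)*(5 + 2*I) (z(f, I) = -6*((I + 5) + I)*(I - 5) = -6*((5 + I) + I)*(-5 + I) = -6*(5 + 2*I)*(-5 + I) = -6*(-5 + I)*(5 + 2*I))
((J - 82) - 99)*z(-12, 11) = ((-90 - 82) - 99)*(150 - 12*11² + 30*11) = (-172 - 99)*(150 - 12*121 + 330) = -271*(150 - 1452 + 330) = -271*(-972) = 263412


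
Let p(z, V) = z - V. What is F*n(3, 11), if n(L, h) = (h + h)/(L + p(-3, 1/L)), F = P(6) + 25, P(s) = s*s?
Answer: -4026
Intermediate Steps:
P(s) = s²
F = 61 (F = 6² + 25 = 36 + 25 = 61)
n(L, h) = 2*h/(-3 + L - 1/L) (n(L, h) = (h + h)/(L + (-3 - 1/L)) = (2*h)/(-3 + L - 1/L) = 2*h/(-3 + L - 1/L))
F*n(3, 11) = 61*(-2*3*11/(1 - 1*3*(-3 + 3))) = 61*(-2*3*11/(1 - 1*3*0)) = 61*(-2*3*11/(1 + 0)) = 61*(-2*3*11/1) = 61*(-2*3*11*1) = 61*(-66) = -4026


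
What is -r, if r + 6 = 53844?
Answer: -53838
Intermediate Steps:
r = 53838 (r = -6 + 53844 = 53838)
-r = -1*53838 = -53838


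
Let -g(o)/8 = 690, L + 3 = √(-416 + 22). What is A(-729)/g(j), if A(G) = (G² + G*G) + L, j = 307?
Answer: -354293/1840 - I*√394/5520 ≈ -192.55 - 0.0035959*I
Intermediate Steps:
L = -3 + I*√394 (L = -3 + √(-416 + 22) = -3 + √(-394) = -3 + I*√394 ≈ -3.0 + 19.849*I)
g(o) = -5520 (g(o) = -8*690 = -5520)
A(G) = -3 + 2*G² + I*√394 (A(G) = (G² + G*G) + (-3 + I*√394) = (G² + G²) + (-3 + I*√394) = 2*G² + (-3 + I*√394) = -3 + 2*G² + I*√394)
A(-729)/g(j) = (-3 + 2*(-729)² + I*√394)/(-5520) = (-3 + 2*531441 + I*√394)*(-1/5520) = (-3 + 1062882 + I*√394)*(-1/5520) = (1062879 + I*√394)*(-1/5520) = -354293/1840 - I*√394/5520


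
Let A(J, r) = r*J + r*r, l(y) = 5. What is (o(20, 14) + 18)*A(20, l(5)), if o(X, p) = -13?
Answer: 625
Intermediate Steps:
A(J, r) = r² + J*r (A(J, r) = J*r + r² = r² + J*r)
(o(20, 14) + 18)*A(20, l(5)) = (-13 + 18)*(5*(20 + 5)) = 5*(5*25) = 5*125 = 625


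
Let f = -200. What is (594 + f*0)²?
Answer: 352836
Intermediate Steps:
(594 + f*0)² = (594 - 200*0)² = (594 + 0)² = 594² = 352836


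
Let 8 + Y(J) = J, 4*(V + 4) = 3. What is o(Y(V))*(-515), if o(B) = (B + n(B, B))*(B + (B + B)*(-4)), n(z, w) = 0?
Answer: 7300125/16 ≈ 4.5626e+5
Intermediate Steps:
V = -13/4 (V = -4 + (¼)*3 = -4 + ¾ = -13/4 ≈ -3.2500)
Y(J) = -8 + J
o(B) = -7*B² (o(B) = (B + 0)*(B + (B + B)*(-4)) = B*(B + (2*B)*(-4)) = B*(B - 8*B) = B*(-7*B) = -7*B²)
o(Y(V))*(-515) = -7*(-8 - 13/4)²*(-515) = -7*(-45/4)²*(-515) = -7*2025/16*(-515) = -14175/16*(-515) = 7300125/16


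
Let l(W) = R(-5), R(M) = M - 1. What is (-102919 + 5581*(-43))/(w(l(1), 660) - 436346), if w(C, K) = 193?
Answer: 342902/436153 ≈ 0.78620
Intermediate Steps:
R(M) = -1 + M
l(W) = -6 (l(W) = -1 - 5 = -6)
(-102919 + 5581*(-43))/(w(l(1), 660) - 436346) = (-102919 + 5581*(-43))/(193 - 436346) = (-102919 - 239983)/(-436153) = -342902*(-1/436153) = 342902/436153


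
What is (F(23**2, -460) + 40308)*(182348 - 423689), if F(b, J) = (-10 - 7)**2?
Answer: -9797720577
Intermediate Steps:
F(b, J) = 289 (F(b, J) = (-17)**2 = 289)
(F(23**2, -460) + 40308)*(182348 - 423689) = (289 + 40308)*(182348 - 423689) = 40597*(-241341) = -9797720577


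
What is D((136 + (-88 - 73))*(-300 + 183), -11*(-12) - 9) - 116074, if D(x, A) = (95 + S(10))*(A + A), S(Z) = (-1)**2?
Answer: -92458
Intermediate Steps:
S(Z) = 1
D(x, A) = 192*A (D(x, A) = (95 + 1)*(A + A) = 96*(2*A) = 192*A)
D((136 + (-88 - 73))*(-300 + 183), -11*(-12) - 9) - 116074 = 192*(-11*(-12) - 9) - 116074 = 192*(132 - 9) - 116074 = 192*123 - 116074 = 23616 - 116074 = -92458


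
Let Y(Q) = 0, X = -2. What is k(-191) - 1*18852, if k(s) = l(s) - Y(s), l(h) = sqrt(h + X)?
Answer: -18852 + I*sqrt(193) ≈ -18852.0 + 13.892*I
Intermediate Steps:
l(h) = sqrt(-2 + h) (l(h) = sqrt(h - 2) = sqrt(-2 + h))
k(s) = sqrt(-2 + s) (k(s) = sqrt(-2 + s) - 1*0 = sqrt(-2 + s) + 0 = sqrt(-2 + s))
k(-191) - 1*18852 = sqrt(-2 - 191) - 1*18852 = sqrt(-193) - 18852 = I*sqrt(193) - 18852 = -18852 + I*sqrt(193)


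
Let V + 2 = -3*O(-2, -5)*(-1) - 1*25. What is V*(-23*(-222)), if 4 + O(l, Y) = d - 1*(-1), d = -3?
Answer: -229770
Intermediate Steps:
O(l, Y) = -6 (O(l, Y) = -4 + (-3 - 1*(-1)) = -4 + (-3 + 1) = -4 - 2 = -6)
V = -45 (V = -2 + (-3*(-6)*(-1) - 1*25) = -2 + (18*(-1) - 25) = -2 + (-18 - 25) = -2 - 43 = -45)
V*(-23*(-222)) = -(-1035)*(-222) = -45*5106 = -229770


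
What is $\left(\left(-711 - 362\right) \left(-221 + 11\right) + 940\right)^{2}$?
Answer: $51198112900$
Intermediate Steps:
$\left(\left(-711 - 362\right) \left(-221 + 11\right) + 940\right)^{2} = \left(\left(-1073\right) \left(-210\right) + 940\right)^{2} = \left(225330 + 940\right)^{2} = 226270^{2} = 51198112900$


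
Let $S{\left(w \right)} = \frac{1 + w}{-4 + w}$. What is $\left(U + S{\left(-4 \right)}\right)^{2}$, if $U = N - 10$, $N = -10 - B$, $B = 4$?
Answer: $\frac{35721}{64} \approx 558.14$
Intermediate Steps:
$N = -14$ ($N = -10 - 4 = -14$)
$S{\left(w \right)} = \frac{1 + w}{-4 + w}$
$U = -24$ ($U = -14 - 10 = -24$)
$\left(U + S{\left(-4 \right)}\right)^{2} = \left(-24 + \frac{1 - 4}{-4 - 4}\right)^{2} = \left(-24 + \frac{1}{-8} \left(-3\right)\right)^{2} = \left(-24 - - \frac{3}{8}\right)^{2} = \left(-24 + \frac{3}{8}\right)^{2} = \left(- \frac{189}{8}\right)^{2} = \frac{35721}{64}$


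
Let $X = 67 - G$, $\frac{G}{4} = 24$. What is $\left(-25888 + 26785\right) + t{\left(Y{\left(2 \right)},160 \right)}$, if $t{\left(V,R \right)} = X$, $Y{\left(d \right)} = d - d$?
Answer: $868$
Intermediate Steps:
$G = 96$ ($G = 4 \cdot 24 = 96$)
$Y{\left(d \right)} = 0$
$X = -29$ ($X = 67 - 96 = -29$)
$t{\left(V,R \right)} = -29$
$\left(-25888 + 26785\right) + t{\left(Y{\left(2 \right)},160 \right)} = \left(-25888 + 26785\right) - 29 = 897 - 29 = 868$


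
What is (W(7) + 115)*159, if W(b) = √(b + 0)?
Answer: 18285 + 159*√7 ≈ 18706.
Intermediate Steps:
W(b) = √b
(W(7) + 115)*159 = (√7 + 115)*159 = (115 + √7)*159 = 18285 + 159*√7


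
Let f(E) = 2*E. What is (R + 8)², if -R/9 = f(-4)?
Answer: 6400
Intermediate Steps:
R = 72 (R = -18*(-4) = -9*(-8) = 72)
(R + 8)² = (72 + 8)² = 80² = 6400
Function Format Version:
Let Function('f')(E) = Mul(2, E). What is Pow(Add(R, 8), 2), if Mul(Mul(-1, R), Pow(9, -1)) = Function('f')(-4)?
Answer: 6400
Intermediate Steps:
R = 72 (R = Mul(-9, Mul(2, -4)) = Mul(-9, -8) = 72)
Pow(Add(R, 8), 2) = Pow(Add(72, 8), 2) = Pow(80, 2) = 6400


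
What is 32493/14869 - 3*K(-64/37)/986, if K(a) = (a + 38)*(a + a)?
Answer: 25761284097/10035340873 ≈ 2.5671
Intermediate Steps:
K(a) = 2*a*(38 + a) (K(a) = (38 + a)*(2*a) = 2*a*(38 + a))
32493/14869 - 3*K(-64/37)/986 = 32493/14869 - 6*(-64/37)*(38 - 64/37)/986 = 32493*(1/14869) - 6*(-64*1/37)*(38 - 64*1/37)*(1/986) = 32493/14869 - 6*(-64)*(38 - 64/37)/37*(1/986) = 32493/14869 - 6*(-64)*1342/(37*37)*(1/986) = 32493/14869 - 3*(-171776/1369)*(1/986) = 32493/14869 + (515328/1369)*(1/986) = 32493/14869 + 257664/674917 = 25761284097/10035340873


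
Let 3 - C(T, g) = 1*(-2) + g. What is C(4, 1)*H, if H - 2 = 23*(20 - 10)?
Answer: 928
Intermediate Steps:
C(T, g) = 5 - g (C(T, g) = 3 - (1*(-2) + g) = 3 - (-2 + g) = 3 + (2 - g) = 5 - g)
H = 232 (H = 2 + 23*(20 - 10) = 2 + 23*10 = 2 + 230 = 232)
C(4, 1)*H = (5 - 1*1)*232 = (5 - 1)*232 = 4*232 = 928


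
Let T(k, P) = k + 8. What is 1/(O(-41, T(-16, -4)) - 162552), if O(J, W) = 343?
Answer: -1/162209 ≈ -6.1649e-6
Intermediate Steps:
T(k, P) = 8 + k
1/(O(-41, T(-16, -4)) - 162552) = 1/(343 - 162552) = 1/(-162209) = -1/162209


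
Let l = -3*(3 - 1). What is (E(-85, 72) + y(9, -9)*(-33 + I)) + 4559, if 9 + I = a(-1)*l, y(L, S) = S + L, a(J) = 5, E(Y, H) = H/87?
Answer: 132235/29 ≈ 4559.8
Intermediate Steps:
E(Y, H) = H/87 (E(Y, H) = H*(1/87) = H/87)
y(L, S) = L + S
l = -6 (l = -3*2 = -6)
I = -39 (I = -9 + 5*(-6) = -9 - 30 = -39)
(E(-85, 72) + y(9, -9)*(-33 + I)) + 4559 = ((1/87)*72 + (9 - 9)*(-33 - 39)) + 4559 = (24/29 + 0*(-72)) + 4559 = (24/29 + 0) + 4559 = 24/29 + 4559 = 132235/29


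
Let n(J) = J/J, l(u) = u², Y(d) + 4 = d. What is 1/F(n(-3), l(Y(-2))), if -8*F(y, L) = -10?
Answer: ⅘ ≈ 0.80000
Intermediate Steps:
Y(d) = -4 + d
n(J) = 1
F(y, L) = 5/4 (F(y, L) = -⅛*(-10) = 5/4)
1/F(n(-3), l(Y(-2))) = 1/(5/4) = ⅘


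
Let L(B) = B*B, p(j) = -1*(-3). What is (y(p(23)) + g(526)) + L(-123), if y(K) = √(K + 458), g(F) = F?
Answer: 15655 + √461 ≈ 15676.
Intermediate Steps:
p(j) = 3
L(B) = B²
y(K) = √(458 + K)
(y(p(23)) + g(526)) + L(-123) = (√(458 + 3) + 526) + (-123)² = (√461 + 526) + 15129 = (526 + √461) + 15129 = 15655 + √461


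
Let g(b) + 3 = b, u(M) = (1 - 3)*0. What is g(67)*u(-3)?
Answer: 0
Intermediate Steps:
u(M) = 0 (u(M) = -2*0 = 0)
g(b) = -3 + b
g(67)*u(-3) = (-3 + 67)*0 = 64*0 = 0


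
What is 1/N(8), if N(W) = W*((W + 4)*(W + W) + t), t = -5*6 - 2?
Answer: 1/1280 ≈ 0.00078125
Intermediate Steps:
t = -32 (t = -30 - 2 = -32)
N(W) = W*(-32 + 2*W*(4 + W)) (N(W) = W*((W + 4)*(W + W) - 32) = W*((4 + W)*(2*W) - 32) = W*(2*W*(4 + W) - 32) = W*(-32 + 2*W*(4 + W)))
1/N(8) = 1/(2*8*(-16 + 8² + 4*8)) = 1/(2*8*(-16 + 64 + 32)) = 1/(2*8*80) = 1/1280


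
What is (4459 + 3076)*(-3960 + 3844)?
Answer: -874060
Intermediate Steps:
(4459 + 3076)*(-3960 + 3844) = 7535*(-116) = -874060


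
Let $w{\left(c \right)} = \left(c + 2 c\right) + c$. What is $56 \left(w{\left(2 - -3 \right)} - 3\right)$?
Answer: $952$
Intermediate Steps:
$w{\left(c \right)} = 4 c$ ($w{\left(c \right)} = 3 c + c = 4 c$)
$56 \left(w{\left(2 - -3 \right)} - 3\right) = 56 \left(4 \left(2 - -3\right) - 3\right) = 56 \left(4 \left(2 + 3\right) - 3\right) = 56 \left(4 \cdot 5 - 3\right) = 56 \left(20 - 3\right) = 56 \cdot 17 = 952$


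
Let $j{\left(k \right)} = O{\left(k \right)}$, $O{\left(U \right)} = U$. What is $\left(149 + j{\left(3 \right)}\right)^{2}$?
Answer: $23104$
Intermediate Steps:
$j{\left(k \right)} = k$
$\left(149 + j{\left(3 \right)}\right)^{2} = \left(149 + 3\right)^{2} = 152^{2} = 23104$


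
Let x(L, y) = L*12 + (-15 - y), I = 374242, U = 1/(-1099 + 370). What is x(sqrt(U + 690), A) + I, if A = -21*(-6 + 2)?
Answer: 374143 + 4*sqrt(503009)/9 ≈ 3.7446e+5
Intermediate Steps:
U = -1/729 (U = 1/(-729) = -1/729 ≈ -0.0013717)
A = 84 (A = -21*(-4) = 84)
x(L, y) = -15 - y + 12*L (x(L, y) = 12*L + (-15 - y) = -15 - y + 12*L)
x(sqrt(U + 690), A) + I = (-15 - 1*84 + 12*sqrt(-1/729 + 690)) + 374242 = (-15 - 84 + 12*sqrt(503009/729)) + 374242 = (-15 - 84 + 12*(sqrt(503009)/27)) + 374242 = (-15 - 84 + 4*sqrt(503009)/9) + 374242 = (-99 + 4*sqrt(503009)/9) + 374242 = 374143 + 4*sqrt(503009)/9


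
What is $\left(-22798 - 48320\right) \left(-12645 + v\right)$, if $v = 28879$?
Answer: $-1154529612$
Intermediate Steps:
$\left(-22798 - 48320\right) \left(-12645 + v\right) = \left(-22798 - 48320\right) \left(-12645 + 28879\right) = \left(-71118\right) 16234 = -1154529612$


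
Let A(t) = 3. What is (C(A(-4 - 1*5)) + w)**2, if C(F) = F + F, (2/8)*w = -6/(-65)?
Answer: 171396/4225 ≈ 40.567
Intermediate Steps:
w = 24/65 (w = 4*(-6/(-65)) = 4*(-6*(-1/65)) = 4*(6/65) = 24/65 ≈ 0.36923)
C(F) = 2*F
(C(A(-4 - 1*5)) + w)**2 = (2*3 + 24/65)**2 = (6 + 24/65)**2 = (414/65)**2 = 171396/4225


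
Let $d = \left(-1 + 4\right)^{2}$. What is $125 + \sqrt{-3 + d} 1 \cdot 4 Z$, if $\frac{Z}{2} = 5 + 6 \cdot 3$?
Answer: $125 + 184 \sqrt{6} \approx 575.71$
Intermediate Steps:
$d = 9$ ($d = 3^{2} = 9$)
$Z = 46$ ($Z = 2 \left(5 + 6 \cdot 3\right) = 2 \left(5 + 18\right) = 2 \cdot 23 = 46$)
$125 + \sqrt{-3 + d} 1 \cdot 4 Z = 125 + \sqrt{-3 + 9} \cdot 1 \cdot 4 \cdot 46 = 125 + \sqrt{6} \cdot 4 \cdot 46 = 125 + \sqrt{6} \cdot 184 = 125 + 184 \sqrt{6}$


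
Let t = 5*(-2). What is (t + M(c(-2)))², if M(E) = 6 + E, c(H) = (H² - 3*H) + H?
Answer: 16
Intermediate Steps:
c(H) = H² - 2*H
t = -10
(t + M(c(-2)))² = (-10 + (6 - 2*(-2 - 2)))² = (-10 + (6 - 2*(-4)))² = (-10 + (6 + 8))² = (-10 + 14)² = 4² = 16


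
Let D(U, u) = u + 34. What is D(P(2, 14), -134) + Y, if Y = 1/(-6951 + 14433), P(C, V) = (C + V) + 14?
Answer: -748199/7482 ≈ -100.00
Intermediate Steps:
P(C, V) = 14 + C + V
D(U, u) = 34 + u
Y = 1/7482 ≈ 0.00013365
D(P(2, 14), -134) + Y = (34 - 134) + 1/7482 = -100 + 1/7482 = -748199/7482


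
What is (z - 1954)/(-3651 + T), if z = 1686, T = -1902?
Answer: 268/5553 ≈ 0.048262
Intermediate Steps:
(z - 1954)/(-3651 + T) = (1686 - 1954)/(-3651 - 1902) = -268/(-5553) = -268*(-1/5553) = 268/5553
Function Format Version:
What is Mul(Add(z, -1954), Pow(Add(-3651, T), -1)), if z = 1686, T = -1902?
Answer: Rational(268, 5553) ≈ 0.048262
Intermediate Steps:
Mul(Add(z, -1954), Pow(Add(-3651, T), -1)) = Mul(Add(1686, -1954), Pow(Add(-3651, -1902), -1)) = Mul(-268, Pow(-5553, -1)) = Mul(-268, Rational(-1, 5553)) = Rational(268, 5553)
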